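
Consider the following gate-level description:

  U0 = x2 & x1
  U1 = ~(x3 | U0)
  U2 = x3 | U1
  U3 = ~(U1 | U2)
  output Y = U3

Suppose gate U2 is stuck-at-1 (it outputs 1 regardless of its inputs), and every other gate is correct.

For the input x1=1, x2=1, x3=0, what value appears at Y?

0

Propagate with U2 forced: U0=1, U1=0, U2=1 [stuck-at-1], U3=0.
So Y = 0. (Without the fault it would be 1.)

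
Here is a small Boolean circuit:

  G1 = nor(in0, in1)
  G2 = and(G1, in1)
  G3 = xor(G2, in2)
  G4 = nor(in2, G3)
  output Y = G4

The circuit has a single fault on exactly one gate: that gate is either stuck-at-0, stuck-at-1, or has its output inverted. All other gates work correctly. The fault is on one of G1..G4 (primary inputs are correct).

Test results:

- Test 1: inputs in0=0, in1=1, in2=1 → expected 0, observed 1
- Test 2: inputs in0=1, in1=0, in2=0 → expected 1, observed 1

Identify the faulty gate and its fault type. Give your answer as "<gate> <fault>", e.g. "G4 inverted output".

G4 stuck-at-1

Fault-free values for test 1 (in0=0, in1=1, in2=1): G1=0, G2=0, G3=1, G4=0, giving Y=0. Observed 1.
Test 1: faults giving observed 1 are {G4 stuck-at-1, G4 inverted output}.
Test 2 (in0=1, in1=0, in2=0): fault-free G1=0, G2=0, G3=0, G4=1 → 1; observed 1. Eliminates G4 inverted output.
Only G4 stuck-at-1 is consistent with every test.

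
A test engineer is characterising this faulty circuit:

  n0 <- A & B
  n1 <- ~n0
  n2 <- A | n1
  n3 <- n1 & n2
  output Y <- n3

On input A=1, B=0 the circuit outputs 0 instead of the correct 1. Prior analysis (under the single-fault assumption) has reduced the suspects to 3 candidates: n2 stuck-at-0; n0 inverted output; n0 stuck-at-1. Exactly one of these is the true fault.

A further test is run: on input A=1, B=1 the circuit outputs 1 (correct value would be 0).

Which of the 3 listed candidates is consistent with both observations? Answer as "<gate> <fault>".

n0 inverted output

Evaluate each candidate on input A=1, B=1:
  n2 stuck-at-0: n0=1, n1=0, n2=0 [stuck-at-0], n3=0 → 0 — eliminated
  n0 inverted output: n0=0 [inverted output], n1=1, n2=1, n3=1 → 1 — matches
  n0 stuck-at-1: n0=1 [stuck-at-1], n1=0, n2=1, n3=0 → 0 — eliminated
Only n0 inverted output reproduces the observed 1.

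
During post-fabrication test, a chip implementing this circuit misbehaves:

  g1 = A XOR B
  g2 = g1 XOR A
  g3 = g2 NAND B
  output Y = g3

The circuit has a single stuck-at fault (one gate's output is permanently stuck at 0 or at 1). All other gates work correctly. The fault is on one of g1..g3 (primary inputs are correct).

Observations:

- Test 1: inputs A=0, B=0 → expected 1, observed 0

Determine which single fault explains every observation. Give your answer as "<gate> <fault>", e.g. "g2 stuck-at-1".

g3 stuck-at-0

Fault-free values for test 1 (A=0, B=0): g1=0, g2=0, g3=1, giving Y=1. Observed 0.
Test 1: faults giving observed 0 are {g3 stuck-at-0}.
Only g3 stuck-at-0 is consistent with every test.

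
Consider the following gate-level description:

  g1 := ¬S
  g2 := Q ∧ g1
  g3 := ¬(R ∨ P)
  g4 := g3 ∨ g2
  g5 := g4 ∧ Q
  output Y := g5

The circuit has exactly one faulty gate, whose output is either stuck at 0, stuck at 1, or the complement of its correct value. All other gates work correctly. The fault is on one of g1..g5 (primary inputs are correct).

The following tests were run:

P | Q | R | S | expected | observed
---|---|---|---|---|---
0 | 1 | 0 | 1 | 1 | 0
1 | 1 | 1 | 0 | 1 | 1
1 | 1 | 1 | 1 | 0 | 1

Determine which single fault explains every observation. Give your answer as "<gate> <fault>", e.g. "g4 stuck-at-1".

g3 inverted output

Fault-free values for test 1 (P=0, Q=1, R=0, S=1): g1=0, g2=0, g3=1, g4=1, g5=1, giving Y=1. Observed 0.
Test 1: faults giving observed 0 are {g3 stuck-at-0, g3 inverted output, g4 stuck-at-0, g4 inverted output, g5 stuck-at-0, g5 inverted output}.
Test 2 (P=1, Q=1, R=1, S=0): fault-free g1=1, g2=1, g3=0, g4=1, g5=1 → 1; observed 1. Eliminates g4 stuck-at-0, g4 inverted output, g5 stuck-at-0, g5 inverted output.
Test 3 (P=1, Q=1, R=1, S=1): fault-free g1=0, g2=0, g3=0, g4=0, g5=0 → 0; observed 1. Eliminates g3 stuck-at-0.
Only g3 inverted output is consistent with every test.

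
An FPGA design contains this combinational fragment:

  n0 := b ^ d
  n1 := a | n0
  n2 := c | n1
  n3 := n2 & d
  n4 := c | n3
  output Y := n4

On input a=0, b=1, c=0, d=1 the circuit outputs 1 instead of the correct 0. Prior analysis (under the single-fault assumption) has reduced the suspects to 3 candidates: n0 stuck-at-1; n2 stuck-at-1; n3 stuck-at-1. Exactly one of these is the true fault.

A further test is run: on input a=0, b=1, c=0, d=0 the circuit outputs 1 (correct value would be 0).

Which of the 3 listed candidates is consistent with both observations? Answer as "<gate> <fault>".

n3 stuck-at-1

Evaluate each candidate on input a=0, b=1, c=0, d=0:
  n0 stuck-at-1: n0=1 [stuck-at-1], n1=1, n2=1, n3=0, n4=0 → 0 — eliminated
  n2 stuck-at-1: n0=1, n1=1, n2=1 [stuck-at-1], n3=0, n4=0 → 0 — eliminated
  n3 stuck-at-1: n0=1, n1=1, n2=1, n3=1 [stuck-at-1], n4=1 → 1 — matches
Only n3 stuck-at-1 reproduces the observed 1.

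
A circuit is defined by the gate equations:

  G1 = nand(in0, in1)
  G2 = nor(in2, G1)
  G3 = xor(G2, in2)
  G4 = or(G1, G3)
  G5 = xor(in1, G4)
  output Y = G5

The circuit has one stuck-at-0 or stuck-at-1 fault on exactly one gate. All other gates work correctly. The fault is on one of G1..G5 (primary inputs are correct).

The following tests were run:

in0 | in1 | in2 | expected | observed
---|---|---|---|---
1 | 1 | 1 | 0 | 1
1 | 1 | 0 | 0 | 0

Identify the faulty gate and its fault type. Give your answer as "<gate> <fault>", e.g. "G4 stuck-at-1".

G2 stuck-at-1

Fault-free values for test 1 (in0=1, in1=1, in2=1): G1=0, G2=0, G3=1, G4=1, G5=0, giving Y=0. Observed 1.
Test 1: faults giving observed 1 are {G2 stuck-at-1, G3 stuck-at-0, G4 stuck-at-0, G5 stuck-at-1}.
Test 2 (in0=1, in1=1, in2=0): fault-free G1=0, G2=1, G3=1, G4=1, G5=0 → 0; observed 0. Eliminates G3 stuck-at-0, G4 stuck-at-0, G5 stuck-at-1.
Only G2 stuck-at-1 is consistent with every test.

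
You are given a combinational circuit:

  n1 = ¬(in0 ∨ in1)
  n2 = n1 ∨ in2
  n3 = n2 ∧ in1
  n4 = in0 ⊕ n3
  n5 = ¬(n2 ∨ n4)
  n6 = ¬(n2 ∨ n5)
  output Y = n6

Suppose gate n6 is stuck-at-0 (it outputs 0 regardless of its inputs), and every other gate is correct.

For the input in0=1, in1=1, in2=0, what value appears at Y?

0

Propagate with n6 forced: n1=0, n2=0, n3=0, n4=1, n5=0, n6=0 [stuck-at-0].
So Y = 0. (Without the fault it would be 1.)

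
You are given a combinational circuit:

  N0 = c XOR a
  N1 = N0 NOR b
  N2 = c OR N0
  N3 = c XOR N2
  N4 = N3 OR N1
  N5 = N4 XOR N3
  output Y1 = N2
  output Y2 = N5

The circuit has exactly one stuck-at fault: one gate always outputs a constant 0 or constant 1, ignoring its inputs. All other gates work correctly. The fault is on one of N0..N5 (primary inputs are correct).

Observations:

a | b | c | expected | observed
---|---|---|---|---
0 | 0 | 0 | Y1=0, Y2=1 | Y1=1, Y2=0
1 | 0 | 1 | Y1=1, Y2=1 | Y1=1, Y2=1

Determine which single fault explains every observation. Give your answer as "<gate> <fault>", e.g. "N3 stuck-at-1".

Fault-free values for test 1 (a=0, b=0, c=0): N0=0, N1=1, N2=0, N3=0, N4=1, N5=1, giving Y1=0, Y2=1. Observed Y1=1, Y2=0.
Test 1: faults giving observed Y1=1, Y2=0 are {N0 stuck-at-1, N2 stuck-at-1}.
Test 2 (a=1, b=0, c=1): fault-free N0=0, N1=1, N2=1, N3=0, N4=1, N5=1 → Y1=1, Y2=1; observed Y1=1, Y2=1. Eliminates N0 stuck-at-1.
Only N2 stuck-at-1 is consistent with every test.

N2 stuck-at-1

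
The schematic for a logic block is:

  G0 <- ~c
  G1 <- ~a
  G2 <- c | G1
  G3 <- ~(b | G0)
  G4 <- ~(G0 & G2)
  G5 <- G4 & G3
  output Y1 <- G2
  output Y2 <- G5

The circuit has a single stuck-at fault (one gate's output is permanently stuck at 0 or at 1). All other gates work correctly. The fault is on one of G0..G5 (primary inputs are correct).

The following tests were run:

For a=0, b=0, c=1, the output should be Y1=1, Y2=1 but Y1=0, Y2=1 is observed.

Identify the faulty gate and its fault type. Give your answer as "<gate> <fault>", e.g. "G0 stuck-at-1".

G2 stuck-at-0

Fault-free values for test 1 (a=0, b=0, c=1): G0=0, G1=1, G2=1, G3=1, G4=1, G5=1, giving Y1=1, Y2=1. Observed Y1=0, Y2=1.
Test 1: faults giving observed Y1=0, Y2=1 are {G2 stuck-at-0}.
Only G2 stuck-at-0 is consistent with every test.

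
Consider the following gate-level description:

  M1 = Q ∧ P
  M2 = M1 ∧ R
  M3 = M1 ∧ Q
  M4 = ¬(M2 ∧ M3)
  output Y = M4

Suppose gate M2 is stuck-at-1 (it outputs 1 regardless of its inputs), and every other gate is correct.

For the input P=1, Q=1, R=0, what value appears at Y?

Propagate with M2 forced: M1=1, M2=1 [stuck-at-1], M3=1, M4=0.
So Y = 0. (Without the fault it would be 1.)

0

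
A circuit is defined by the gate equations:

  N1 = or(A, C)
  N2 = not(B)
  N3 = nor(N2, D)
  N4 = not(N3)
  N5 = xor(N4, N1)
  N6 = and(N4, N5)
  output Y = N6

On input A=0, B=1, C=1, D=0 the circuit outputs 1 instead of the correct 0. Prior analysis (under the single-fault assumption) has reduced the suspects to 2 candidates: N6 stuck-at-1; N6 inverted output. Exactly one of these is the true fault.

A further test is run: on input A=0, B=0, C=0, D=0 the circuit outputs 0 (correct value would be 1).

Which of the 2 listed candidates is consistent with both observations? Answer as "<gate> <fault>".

N6 inverted output

Evaluate each candidate on input A=0, B=0, C=0, D=0:
  N6 stuck-at-1: N1=0, N2=1, N3=0, N4=1, N5=1, N6=1 [stuck-at-1] → 1 — eliminated
  N6 inverted output: N1=0, N2=1, N3=0, N4=1, N5=1, N6=0 [inverted output] → 0 — matches
Only N6 inverted output reproduces the observed 0.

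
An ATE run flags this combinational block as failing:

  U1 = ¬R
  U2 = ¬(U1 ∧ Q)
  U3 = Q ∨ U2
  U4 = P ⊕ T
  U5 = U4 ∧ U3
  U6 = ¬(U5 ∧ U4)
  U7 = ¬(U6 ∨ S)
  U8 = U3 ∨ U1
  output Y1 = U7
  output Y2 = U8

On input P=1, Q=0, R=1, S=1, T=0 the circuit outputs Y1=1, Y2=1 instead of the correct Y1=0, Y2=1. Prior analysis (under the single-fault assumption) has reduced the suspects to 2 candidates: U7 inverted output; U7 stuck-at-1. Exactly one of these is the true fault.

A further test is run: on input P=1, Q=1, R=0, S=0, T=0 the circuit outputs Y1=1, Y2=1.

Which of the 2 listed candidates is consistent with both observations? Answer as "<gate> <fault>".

Evaluate each candidate on input P=1, Q=1, R=0, S=0, T=0:
  U7 inverted output: U1=1, U2=0, U3=1, U4=1, U5=1, U6=0, U7=0 [inverted output], U8=1 → Y1=0, Y2=1 — eliminated
  U7 stuck-at-1: U1=1, U2=0, U3=1, U4=1, U5=1, U6=0, U7=1 [stuck-at-1], U8=1 → Y1=1, Y2=1 — matches
Only U7 stuck-at-1 reproduces the observed Y1=1, Y2=1.

U7 stuck-at-1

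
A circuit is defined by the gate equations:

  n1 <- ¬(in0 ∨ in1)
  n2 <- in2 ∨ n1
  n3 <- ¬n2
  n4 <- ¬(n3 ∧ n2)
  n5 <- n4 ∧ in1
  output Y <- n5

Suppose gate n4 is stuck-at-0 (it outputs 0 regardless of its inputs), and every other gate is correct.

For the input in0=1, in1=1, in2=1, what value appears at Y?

0

Propagate with n4 forced: n1=0, n2=1, n3=0, n4=0 [stuck-at-0], n5=0.
So Y = 0. (Without the fault it would be 1.)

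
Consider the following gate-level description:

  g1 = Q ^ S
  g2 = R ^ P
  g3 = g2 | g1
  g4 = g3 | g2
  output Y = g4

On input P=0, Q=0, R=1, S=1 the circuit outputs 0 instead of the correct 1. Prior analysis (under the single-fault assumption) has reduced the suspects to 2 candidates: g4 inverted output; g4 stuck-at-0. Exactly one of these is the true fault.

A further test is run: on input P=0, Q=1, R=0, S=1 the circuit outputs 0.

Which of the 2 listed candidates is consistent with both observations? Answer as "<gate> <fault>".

g4 stuck-at-0

Evaluate each candidate on input P=0, Q=1, R=0, S=1:
  g4 inverted output: g1=0, g2=0, g3=0, g4=1 [inverted output] → 1 — eliminated
  g4 stuck-at-0: g1=0, g2=0, g3=0, g4=0 [stuck-at-0] → 0 — matches
Only g4 stuck-at-0 reproduces the observed 0.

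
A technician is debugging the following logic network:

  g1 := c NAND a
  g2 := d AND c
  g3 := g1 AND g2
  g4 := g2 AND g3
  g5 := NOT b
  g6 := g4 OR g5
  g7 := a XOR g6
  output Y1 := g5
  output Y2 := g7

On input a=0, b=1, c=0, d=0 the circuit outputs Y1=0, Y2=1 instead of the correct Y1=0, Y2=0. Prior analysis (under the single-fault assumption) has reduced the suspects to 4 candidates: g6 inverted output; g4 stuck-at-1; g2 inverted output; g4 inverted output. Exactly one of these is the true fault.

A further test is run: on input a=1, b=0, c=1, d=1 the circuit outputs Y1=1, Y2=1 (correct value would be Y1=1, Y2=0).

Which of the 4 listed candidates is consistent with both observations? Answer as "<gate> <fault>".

g6 inverted output

Evaluate each candidate on input a=1, b=0, c=1, d=1:
  g6 inverted output: g1=0, g2=1, g3=0, g4=0, g5=1, g6=0 [inverted output], g7=1 → Y1=1, Y2=1 — matches
  g4 stuck-at-1: g1=0, g2=1, g3=0, g4=1 [stuck-at-1], g5=1, g6=1, g7=0 → Y1=1, Y2=0 — eliminated
  g2 inverted output: g1=0, g2=0 [inverted output], g3=0, g4=0, g5=1, g6=1, g7=0 → Y1=1, Y2=0 — eliminated
  g4 inverted output: g1=0, g2=1, g3=0, g4=1 [inverted output], g5=1, g6=1, g7=0 → Y1=1, Y2=0 — eliminated
Only g6 inverted output reproduces the observed Y1=1, Y2=1.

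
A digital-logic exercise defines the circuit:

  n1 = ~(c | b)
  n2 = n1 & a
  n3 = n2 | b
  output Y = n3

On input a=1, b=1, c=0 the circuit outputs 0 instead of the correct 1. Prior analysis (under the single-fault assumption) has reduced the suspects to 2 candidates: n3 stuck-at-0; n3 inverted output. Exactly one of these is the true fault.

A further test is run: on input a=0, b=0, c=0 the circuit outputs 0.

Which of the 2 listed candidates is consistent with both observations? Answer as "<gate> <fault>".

n3 stuck-at-0

Evaluate each candidate on input a=0, b=0, c=0:
  n3 stuck-at-0: n1=1, n2=0, n3=0 [stuck-at-0] → 0 — matches
  n3 inverted output: n1=1, n2=0, n3=1 [inverted output] → 1 — eliminated
Only n3 stuck-at-0 reproduces the observed 0.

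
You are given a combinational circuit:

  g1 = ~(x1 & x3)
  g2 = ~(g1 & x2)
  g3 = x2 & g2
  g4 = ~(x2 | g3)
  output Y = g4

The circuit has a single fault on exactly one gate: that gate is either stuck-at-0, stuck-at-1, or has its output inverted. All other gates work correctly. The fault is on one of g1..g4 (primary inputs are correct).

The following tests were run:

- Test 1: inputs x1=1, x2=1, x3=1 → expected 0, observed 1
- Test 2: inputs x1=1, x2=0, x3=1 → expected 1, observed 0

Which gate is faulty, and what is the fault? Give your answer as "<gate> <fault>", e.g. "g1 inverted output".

Fault-free values for test 1 (x1=1, x2=1, x3=1): g1=0, g2=1, g3=1, g4=0, giving Y=0. Observed 1.
Test 1: faults giving observed 1 are {g4 stuck-at-1, g4 inverted output}.
Test 2 (x1=1, x2=0, x3=1): fault-free g1=0, g2=1, g3=0, g4=1 → 1; observed 0. Eliminates g4 stuck-at-1.
Only g4 inverted output is consistent with every test.

g4 inverted output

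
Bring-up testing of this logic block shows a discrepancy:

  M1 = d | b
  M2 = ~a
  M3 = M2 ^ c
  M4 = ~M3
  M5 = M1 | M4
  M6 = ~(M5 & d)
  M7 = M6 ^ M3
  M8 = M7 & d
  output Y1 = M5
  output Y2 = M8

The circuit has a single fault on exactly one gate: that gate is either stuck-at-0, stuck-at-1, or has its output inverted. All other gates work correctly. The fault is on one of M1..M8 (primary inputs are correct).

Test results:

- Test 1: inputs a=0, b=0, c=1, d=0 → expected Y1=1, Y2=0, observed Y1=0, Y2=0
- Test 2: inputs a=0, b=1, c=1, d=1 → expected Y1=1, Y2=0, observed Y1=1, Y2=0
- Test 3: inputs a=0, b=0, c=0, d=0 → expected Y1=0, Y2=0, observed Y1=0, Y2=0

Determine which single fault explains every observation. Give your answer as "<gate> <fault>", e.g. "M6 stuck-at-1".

M4 stuck-at-0

Fault-free values for test 1 (a=0, b=0, c=1, d=0): M1=0, M2=1, M3=0, M4=1, M5=1, M6=1, M7=1, M8=0, giving Y1=1, Y2=0. Observed Y1=0, Y2=0.
Test 1: faults giving observed Y1=0, Y2=0 are {M2 stuck-at-0, M2 inverted output, M3 stuck-at-1, M3 inverted output, M4 stuck-at-0, M4 inverted output, M5 stuck-at-0, M5 inverted output}.
Test 2 (a=0, b=1, c=1, d=1): fault-free M1=1, M2=1, M3=0, M4=1, M5=1, M6=0, M7=0, M8=0 → Y1=1, Y2=0; observed Y1=1, Y2=0. Eliminates M2 stuck-at-0, M2 inverted output, M3 stuck-at-1, M3 inverted output, M5 stuck-at-0, M5 inverted output.
Test 3 (a=0, b=0, c=0, d=0): fault-free M1=0, M2=1, M3=1, M4=0, M5=0, M6=1, M7=0, M8=0 → Y1=0, Y2=0; observed Y1=0, Y2=0. Eliminates M4 inverted output.
Only M4 stuck-at-0 is consistent with every test.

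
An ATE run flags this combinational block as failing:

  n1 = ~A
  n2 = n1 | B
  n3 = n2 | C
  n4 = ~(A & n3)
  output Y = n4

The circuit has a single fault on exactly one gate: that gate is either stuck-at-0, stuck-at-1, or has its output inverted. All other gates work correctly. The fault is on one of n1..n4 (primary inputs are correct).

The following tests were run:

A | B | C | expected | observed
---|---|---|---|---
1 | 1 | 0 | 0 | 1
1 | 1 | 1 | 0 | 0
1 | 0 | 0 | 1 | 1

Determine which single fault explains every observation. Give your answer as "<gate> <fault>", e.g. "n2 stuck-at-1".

n2 stuck-at-0

Fault-free values for test 1 (A=1, B=1, C=0): n1=0, n2=1, n3=1, n4=0, giving Y=0. Observed 1.
Test 1: faults giving observed 1 are {n2 stuck-at-0, n2 inverted output, n3 stuck-at-0, n3 inverted output, n4 stuck-at-1, n4 inverted output}.
Test 2 (A=1, B=1, C=1): fault-free n1=0, n2=1, n3=1, n4=0 → 0; observed 0. Eliminates n3 stuck-at-0, n3 inverted output, n4 stuck-at-1, n4 inverted output.
Test 3 (A=1, B=0, C=0): fault-free n1=0, n2=0, n3=0, n4=1 → 1; observed 1. Eliminates n2 inverted output.
Only n2 stuck-at-0 is consistent with every test.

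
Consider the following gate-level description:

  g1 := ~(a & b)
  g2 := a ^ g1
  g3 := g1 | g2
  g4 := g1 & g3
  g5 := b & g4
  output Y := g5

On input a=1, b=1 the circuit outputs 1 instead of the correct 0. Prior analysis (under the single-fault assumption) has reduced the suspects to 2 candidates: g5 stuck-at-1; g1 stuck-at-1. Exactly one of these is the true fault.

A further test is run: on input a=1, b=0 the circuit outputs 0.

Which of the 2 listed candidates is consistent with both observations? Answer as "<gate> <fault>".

g1 stuck-at-1

Evaluate each candidate on input a=1, b=0:
  g5 stuck-at-1: g1=1, g2=0, g3=1, g4=1, g5=1 [stuck-at-1] → 1 — eliminated
  g1 stuck-at-1: g1=1 [stuck-at-1], g2=0, g3=1, g4=1, g5=0 → 0 — matches
Only g1 stuck-at-1 reproduces the observed 0.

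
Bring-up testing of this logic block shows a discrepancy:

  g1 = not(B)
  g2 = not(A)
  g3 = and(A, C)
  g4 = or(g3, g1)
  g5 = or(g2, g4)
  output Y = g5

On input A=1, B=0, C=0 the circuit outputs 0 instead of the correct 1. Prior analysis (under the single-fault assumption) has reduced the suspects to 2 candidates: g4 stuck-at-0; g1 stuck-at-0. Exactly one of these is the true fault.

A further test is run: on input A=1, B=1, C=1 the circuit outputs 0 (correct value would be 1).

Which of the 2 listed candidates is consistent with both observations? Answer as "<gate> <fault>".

g4 stuck-at-0

Evaluate each candidate on input A=1, B=1, C=1:
  g4 stuck-at-0: g1=0, g2=0, g3=1, g4=0 [stuck-at-0], g5=0 → 0 — matches
  g1 stuck-at-0: g1=0 [stuck-at-0], g2=0, g3=1, g4=1, g5=1 → 1 — eliminated
Only g4 stuck-at-0 reproduces the observed 0.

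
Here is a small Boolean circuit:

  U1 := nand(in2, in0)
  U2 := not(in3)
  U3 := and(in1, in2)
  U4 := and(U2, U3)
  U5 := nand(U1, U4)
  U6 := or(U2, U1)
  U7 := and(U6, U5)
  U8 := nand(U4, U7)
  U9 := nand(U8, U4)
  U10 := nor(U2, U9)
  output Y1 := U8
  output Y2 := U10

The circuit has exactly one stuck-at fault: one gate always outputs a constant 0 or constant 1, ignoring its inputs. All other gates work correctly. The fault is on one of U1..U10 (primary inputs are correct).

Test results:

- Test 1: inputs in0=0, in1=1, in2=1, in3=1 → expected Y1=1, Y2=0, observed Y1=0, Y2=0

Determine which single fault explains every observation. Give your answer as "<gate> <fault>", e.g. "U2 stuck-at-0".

Fault-free values for test 1 (in0=0, in1=1, in2=1, in3=1): U1=1, U2=0, U3=1, U4=0, U5=1, U6=1, U7=1, U8=1, U9=1, U10=0, giving Y1=1, Y2=0. Observed Y1=0, Y2=0.
Test 1: faults giving observed Y1=0, Y2=0 are {U8 stuck-at-0}.
Only U8 stuck-at-0 is consistent with every test.

U8 stuck-at-0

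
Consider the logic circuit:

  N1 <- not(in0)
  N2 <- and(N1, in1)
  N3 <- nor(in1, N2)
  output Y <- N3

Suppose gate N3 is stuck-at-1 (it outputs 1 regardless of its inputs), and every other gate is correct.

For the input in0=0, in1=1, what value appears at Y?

Propagate with N3 forced: N1=1, N2=1, N3=1 [stuck-at-1].
So Y = 1. (Without the fault it would be 0.)

1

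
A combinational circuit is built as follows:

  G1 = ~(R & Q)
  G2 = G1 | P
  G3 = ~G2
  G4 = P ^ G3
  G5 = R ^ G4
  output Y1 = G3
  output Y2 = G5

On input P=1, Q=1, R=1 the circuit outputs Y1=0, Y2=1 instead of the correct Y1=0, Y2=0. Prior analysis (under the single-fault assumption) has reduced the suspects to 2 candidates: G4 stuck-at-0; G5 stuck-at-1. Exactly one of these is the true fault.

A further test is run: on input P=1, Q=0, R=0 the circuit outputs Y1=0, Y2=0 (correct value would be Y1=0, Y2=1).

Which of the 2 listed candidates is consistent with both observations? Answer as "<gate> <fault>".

Evaluate each candidate on input P=1, Q=0, R=0:
  G4 stuck-at-0: G1=1, G2=1, G3=0, G4=0 [stuck-at-0], G5=0 → Y1=0, Y2=0 — matches
  G5 stuck-at-1: G1=1, G2=1, G3=0, G4=1, G5=1 [stuck-at-1] → Y1=0, Y2=1 — eliminated
Only G4 stuck-at-0 reproduces the observed Y1=0, Y2=0.

G4 stuck-at-0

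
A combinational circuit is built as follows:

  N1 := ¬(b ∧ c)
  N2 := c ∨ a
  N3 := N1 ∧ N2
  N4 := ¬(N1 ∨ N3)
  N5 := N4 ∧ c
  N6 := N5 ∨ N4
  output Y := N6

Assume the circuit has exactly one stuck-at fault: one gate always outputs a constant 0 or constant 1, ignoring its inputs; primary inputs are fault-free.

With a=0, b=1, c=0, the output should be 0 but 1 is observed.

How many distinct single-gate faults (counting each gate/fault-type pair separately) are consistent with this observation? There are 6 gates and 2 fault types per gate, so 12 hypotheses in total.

4

Fault-free: N1=1, N2=0, N3=0, N4=0, N5=0, N6=0 → 0. Observed 1.
  N1 stuck-at-0: output 1 ✓
  N1 stuck-at-1: output 0 ✗
  N2 stuck-at-0: output 0 ✗
  N2 stuck-at-1: output 0 ✗
  N3 stuck-at-0: output 0 ✗
  N3 stuck-at-1: output 0 ✗
  N4 stuck-at-0: output 0 ✗
  N4 stuck-at-1: output 1 ✓
  N5 stuck-at-0: output 0 ✗
  N5 stuck-at-1: output 1 ✓
  N6 stuck-at-0: output 0 ✗
  N6 stuck-at-1: output 1 ✓
Consistent faults: {N1 stuck-at-0, N4 stuck-at-1, N5 stuck-at-1, N6 stuck-at-1} — 4 in all.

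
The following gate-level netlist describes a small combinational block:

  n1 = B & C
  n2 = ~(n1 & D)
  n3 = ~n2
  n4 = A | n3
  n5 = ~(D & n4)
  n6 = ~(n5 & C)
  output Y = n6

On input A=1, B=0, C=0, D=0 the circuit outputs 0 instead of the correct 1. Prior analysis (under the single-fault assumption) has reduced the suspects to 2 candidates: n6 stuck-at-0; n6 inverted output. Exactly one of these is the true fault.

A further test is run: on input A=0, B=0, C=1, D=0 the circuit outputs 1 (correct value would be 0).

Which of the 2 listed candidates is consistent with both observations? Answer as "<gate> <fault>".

n6 inverted output

Evaluate each candidate on input A=0, B=0, C=1, D=0:
  n6 stuck-at-0: n1=0, n2=1, n3=0, n4=0, n5=1, n6=0 [stuck-at-0] → 0 — eliminated
  n6 inverted output: n1=0, n2=1, n3=0, n4=0, n5=1, n6=1 [inverted output] → 1 — matches
Only n6 inverted output reproduces the observed 1.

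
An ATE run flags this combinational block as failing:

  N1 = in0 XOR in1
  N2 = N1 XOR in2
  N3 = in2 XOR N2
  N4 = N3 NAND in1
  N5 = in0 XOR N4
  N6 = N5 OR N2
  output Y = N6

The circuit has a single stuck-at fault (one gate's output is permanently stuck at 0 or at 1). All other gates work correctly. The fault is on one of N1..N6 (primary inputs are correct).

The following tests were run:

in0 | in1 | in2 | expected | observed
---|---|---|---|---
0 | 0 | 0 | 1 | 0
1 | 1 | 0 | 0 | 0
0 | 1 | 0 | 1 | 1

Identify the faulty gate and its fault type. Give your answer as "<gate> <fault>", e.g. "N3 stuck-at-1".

N5 stuck-at-0

Fault-free values for test 1 (in0=0, in1=0, in2=0): N1=0, N2=0, N3=0, N4=1, N5=1, N6=1, giving Y=1. Observed 0.
Test 1: faults giving observed 0 are {N4 stuck-at-0, N5 stuck-at-0, N6 stuck-at-0}.
Test 2 (in0=1, in1=1, in2=0): fault-free N1=0, N2=0, N3=0, N4=1, N5=0, N6=0 → 0; observed 0. Eliminates N4 stuck-at-0.
Test 3 (in0=0, in1=1, in2=0): fault-free N1=1, N2=1, N3=1, N4=0, N5=0, N6=1 → 1; observed 1. Eliminates N6 stuck-at-0.
Only N5 stuck-at-0 is consistent with every test.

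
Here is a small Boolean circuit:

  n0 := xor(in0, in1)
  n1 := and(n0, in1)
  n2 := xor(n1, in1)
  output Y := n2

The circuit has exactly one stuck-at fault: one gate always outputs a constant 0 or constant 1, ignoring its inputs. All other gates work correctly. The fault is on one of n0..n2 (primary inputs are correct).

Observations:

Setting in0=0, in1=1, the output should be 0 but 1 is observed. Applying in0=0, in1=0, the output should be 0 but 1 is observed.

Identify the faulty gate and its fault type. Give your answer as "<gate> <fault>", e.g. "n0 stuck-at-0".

Fault-free values for test 1 (in0=0, in1=1): n0=1, n1=1, n2=0, giving Y=0. Observed 1.
Test 1: faults giving observed 1 are {n0 stuck-at-0, n1 stuck-at-0, n2 stuck-at-1}.
Test 2 (in0=0, in1=0): fault-free n0=0, n1=0, n2=0 → 0; observed 1. Eliminates n0 stuck-at-0, n1 stuck-at-0.
Only n2 stuck-at-1 is consistent with every test.

n2 stuck-at-1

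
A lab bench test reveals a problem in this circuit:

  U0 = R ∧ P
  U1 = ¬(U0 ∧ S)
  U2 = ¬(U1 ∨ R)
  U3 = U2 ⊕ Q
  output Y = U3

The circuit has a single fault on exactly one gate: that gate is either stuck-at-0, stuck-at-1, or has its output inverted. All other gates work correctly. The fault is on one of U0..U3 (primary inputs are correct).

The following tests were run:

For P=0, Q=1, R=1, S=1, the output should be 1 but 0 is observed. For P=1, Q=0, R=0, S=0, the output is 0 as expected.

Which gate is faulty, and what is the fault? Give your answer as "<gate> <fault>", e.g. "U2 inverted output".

U3 stuck-at-0

Fault-free values for test 1 (P=0, Q=1, R=1, S=1): U0=0, U1=1, U2=0, U3=1, giving Y=1. Observed 0.
Test 1: faults giving observed 0 are {U2 stuck-at-1, U2 inverted output, U3 stuck-at-0, U3 inverted output}.
Test 2 (P=1, Q=0, R=0, S=0): fault-free U0=0, U1=1, U2=0, U3=0 → 0; observed 0. Eliminates U2 stuck-at-1, U2 inverted output, U3 inverted output.
Only U3 stuck-at-0 is consistent with every test.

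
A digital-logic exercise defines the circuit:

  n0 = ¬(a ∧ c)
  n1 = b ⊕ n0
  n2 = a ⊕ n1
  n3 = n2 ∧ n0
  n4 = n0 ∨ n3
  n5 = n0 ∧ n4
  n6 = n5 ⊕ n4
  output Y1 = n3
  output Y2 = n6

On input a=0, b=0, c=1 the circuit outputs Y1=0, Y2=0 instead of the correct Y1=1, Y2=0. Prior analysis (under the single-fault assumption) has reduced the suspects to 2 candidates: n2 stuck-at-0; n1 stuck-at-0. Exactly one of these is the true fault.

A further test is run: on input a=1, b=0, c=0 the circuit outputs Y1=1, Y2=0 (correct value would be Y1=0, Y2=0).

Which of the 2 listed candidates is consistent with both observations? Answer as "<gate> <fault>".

Evaluate each candidate on input a=1, b=0, c=0:
  n2 stuck-at-0: n0=1, n1=1, n2=0 [stuck-at-0], n3=0, n4=1, n5=1, n6=0 → Y1=0, Y2=0 — eliminated
  n1 stuck-at-0: n0=1, n1=0 [stuck-at-0], n2=1, n3=1, n4=1, n5=1, n6=0 → Y1=1, Y2=0 — matches
Only n1 stuck-at-0 reproduces the observed Y1=1, Y2=0.

n1 stuck-at-0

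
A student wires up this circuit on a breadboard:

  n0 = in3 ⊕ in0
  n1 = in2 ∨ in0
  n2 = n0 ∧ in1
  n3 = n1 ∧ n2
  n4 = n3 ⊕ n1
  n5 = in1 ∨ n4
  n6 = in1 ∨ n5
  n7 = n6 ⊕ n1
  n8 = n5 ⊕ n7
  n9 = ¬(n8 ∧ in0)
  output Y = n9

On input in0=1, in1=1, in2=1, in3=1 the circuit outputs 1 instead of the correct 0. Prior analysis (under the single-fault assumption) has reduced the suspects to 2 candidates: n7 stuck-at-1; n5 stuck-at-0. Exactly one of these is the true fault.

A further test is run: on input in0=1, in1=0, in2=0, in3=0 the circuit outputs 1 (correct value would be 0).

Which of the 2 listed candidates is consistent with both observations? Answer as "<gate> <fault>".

Evaluate each candidate on input in0=1, in1=0, in2=0, in3=0:
  n7 stuck-at-1: n0=1, n1=1, n2=0, n3=0, n4=1, n5=1, n6=1, n7=1 [stuck-at-1], n8=0, n9=1 → 1 — matches
  n5 stuck-at-0: n0=1, n1=1, n2=0, n3=0, n4=1, n5=0 [stuck-at-0], n6=0, n7=1, n8=1, n9=0 → 0 — eliminated
Only n7 stuck-at-1 reproduces the observed 1.

n7 stuck-at-1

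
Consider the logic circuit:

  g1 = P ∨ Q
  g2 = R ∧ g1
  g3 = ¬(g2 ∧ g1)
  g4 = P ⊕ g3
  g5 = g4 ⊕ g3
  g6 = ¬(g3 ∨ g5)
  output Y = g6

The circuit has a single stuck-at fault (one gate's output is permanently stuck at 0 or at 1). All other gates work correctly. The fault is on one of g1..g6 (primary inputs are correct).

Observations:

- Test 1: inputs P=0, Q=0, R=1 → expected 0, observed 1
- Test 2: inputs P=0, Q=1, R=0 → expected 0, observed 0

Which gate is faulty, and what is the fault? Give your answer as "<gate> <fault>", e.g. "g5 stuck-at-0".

g1 stuck-at-1

Fault-free values for test 1 (P=0, Q=0, R=1): g1=0, g2=0, g3=1, g4=1, g5=0, g6=0, giving Y=0. Observed 1.
Test 1: faults giving observed 1 are {g1 stuck-at-1, g3 stuck-at-0, g6 stuck-at-1}.
Test 2 (P=0, Q=1, R=0): fault-free g1=1, g2=0, g3=1, g4=1, g5=0, g6=0 → 0; observed 0. Eliminates g3 stuck-at-0, g6 stuck-at-1.
Only g1 stuck-at-1 is consistent with every test.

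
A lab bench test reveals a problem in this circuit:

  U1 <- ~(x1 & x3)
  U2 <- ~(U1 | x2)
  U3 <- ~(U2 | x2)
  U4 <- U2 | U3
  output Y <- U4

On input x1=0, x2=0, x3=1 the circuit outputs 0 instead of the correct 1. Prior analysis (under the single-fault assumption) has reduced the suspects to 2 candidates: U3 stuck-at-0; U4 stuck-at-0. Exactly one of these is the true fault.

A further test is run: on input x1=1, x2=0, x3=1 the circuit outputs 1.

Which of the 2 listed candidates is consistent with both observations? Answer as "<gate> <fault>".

Evaluate each candidate on input x1=1, x2=0, x3=1:
  U3 stuck-at-0: U1=0, U2=1, U3=0 [stuck-at-0], U4=1 → 1 — matches
  U4 stuck-at-0: U1=0, U2=1, U3=0, U4=0 [stuck-at-0] → 0 — eliminated
Only U3 stuck-at-0 reproduces the observed 1.

U3 stuck-at-0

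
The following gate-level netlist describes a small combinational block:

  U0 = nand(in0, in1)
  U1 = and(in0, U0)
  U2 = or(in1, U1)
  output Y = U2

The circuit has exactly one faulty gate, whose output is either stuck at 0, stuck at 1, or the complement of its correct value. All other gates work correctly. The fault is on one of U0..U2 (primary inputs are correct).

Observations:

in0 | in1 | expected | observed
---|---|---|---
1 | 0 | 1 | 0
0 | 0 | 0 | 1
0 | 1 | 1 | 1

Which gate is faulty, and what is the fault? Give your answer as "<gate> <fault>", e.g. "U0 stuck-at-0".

U1 inverted output

Fault-free values for test 1 (in0=1, in1=0): U0=1, U1=1, U2=1, giving Y=1. Observed 0.
Test 1: faults giving observed 0 are {U0 stuck-at-0, U0 inverted output, U1 stuck-at-0, U1 inverted output, U2 stuck-at-0, U2 inverted output}.
Test 2 (in0=0, in1=0): fault-free U0=1, U1=0, U2=0 → 0; observed 1. Eliminates U0 stuck-at-0, U0 inverted output, U1 stuck-at-0, U2 stuck-at-0.
Test 3 (in0=0, in1=1): fault-free U0=1, U1=0, U2=1 → 1; observed 1. Eliminates U2 inverted output.
Only U1 inverted output is consistent with every test.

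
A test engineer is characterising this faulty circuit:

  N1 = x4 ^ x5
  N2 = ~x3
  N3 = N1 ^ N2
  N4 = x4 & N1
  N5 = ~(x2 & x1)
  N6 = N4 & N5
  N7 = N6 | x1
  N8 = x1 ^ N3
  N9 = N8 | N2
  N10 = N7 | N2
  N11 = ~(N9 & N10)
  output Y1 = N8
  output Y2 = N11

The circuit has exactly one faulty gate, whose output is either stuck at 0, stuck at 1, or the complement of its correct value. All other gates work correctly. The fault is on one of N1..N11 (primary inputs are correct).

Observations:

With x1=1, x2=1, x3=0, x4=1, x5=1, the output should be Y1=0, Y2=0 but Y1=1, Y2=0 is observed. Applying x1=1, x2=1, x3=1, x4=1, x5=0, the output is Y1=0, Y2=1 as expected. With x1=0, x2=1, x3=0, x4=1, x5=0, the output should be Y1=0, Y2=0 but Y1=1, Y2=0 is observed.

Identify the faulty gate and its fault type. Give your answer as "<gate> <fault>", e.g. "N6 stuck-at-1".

Fault-free values for test 1 (x1=1, x2=1, x3=0, x4=1, x5=1): N1=0, N2=1, N3=1, N4=0, N5=0, N6=0, N7=1, N8=0, N9=1, N10=1, N11=0, giving Y1=0, Y2=0. Observed Y1=1, Y2=0.
Test 1: faults giving observed Y1=1, Y2=0 are {N1 stuck-at-1, N1 inverted output, N2 stuck-at-0, N2 inverted output, N3 stuck-at-0, N3 inverted output, N8 stuck-at-1, N8 inverted output}.
Test 2 (x1=1, x2=1, x3=1, x4=1, x5=0): fault-free N1=1, N2=0, N3=1, N4=1, N5=0, N6=0, N7=1, N8=0, N9=0, N10=1, N11=1 → Y1=0, Y2=1; observed Y1=0, Y2=1. Eliminates N1 inverted output, N2 inverted output, N3 stuck-at-0, N3 inverted output, N8 stuck-at-1, N8 inverted output.
Test 3 (x1=0, x2=1, x3=0, x4=1, x5=0): fault-free N1=1, N2=1, N3=0, N4=1, N5=1, N6=1, N7=1, N8=0, N9=1, N10=1, N11=0 → Y1=0, Y2=0; observed Y1=1, Y2=0. Eliminates N1 stuck-at-1.
Only N2 stuck-at-0 is consistent with every test.

N2 stuck-at-0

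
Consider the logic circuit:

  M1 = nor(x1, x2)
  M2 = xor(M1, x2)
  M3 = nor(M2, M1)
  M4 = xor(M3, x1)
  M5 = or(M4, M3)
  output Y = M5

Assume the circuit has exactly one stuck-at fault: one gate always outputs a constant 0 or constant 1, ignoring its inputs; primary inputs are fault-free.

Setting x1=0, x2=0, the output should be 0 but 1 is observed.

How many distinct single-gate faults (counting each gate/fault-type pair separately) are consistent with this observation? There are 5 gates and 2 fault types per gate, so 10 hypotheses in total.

4

Fault-free: M1=1, M2=1, M3=0, M4=0, M5=0 → 0. Observed 1.
  M1 stuck-at-0: output 1 ✓
  M1 stuck-at-1: output 0 ✗
  M2 stuck-at-0: output 0 ✗
  M2 stuck-at-1: output 0 ✗
  M3 stuck-at-0: output 0 ✗
  M3 stuck-at-1: output 1 ✓
  M4 stuck-at-0: output 0 ✗
  M4 stuck-at-1: output 1 ✓
  M5 stuck-at-0: output 0 ✗
  M5 stuck-at-1: output 1 ✓
Consistent faults: {M1 stuck-at-0, M3 stuck-at-1, M4 stuck-at-1, M5 stuck-at-1} — 4 in all.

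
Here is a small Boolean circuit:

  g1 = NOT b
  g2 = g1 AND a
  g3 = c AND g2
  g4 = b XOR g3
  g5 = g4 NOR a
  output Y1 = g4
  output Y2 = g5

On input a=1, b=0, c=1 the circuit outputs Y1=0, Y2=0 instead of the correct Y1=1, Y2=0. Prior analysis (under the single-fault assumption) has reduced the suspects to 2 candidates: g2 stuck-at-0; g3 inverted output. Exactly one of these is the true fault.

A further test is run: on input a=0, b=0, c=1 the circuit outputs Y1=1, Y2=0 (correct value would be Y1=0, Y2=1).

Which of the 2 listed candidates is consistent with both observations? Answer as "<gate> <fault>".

Evaluate each candidate on input a=0, b=0, c=1:
  g2 stuck-at-0: g1=1, g2=0 [stuck-at-0], g3=0, g4=0, g5=1 → Y1=0, Y2=1 — eliminated
  g3 inverted output: g1=1, g2=0, g3=1 [inverted output], g4=1, g5=0 → Y1=1, Y2=0 — matches
Only g3 inverted output reproduces the observed Y1=1, Y2=0.

g3 inverted output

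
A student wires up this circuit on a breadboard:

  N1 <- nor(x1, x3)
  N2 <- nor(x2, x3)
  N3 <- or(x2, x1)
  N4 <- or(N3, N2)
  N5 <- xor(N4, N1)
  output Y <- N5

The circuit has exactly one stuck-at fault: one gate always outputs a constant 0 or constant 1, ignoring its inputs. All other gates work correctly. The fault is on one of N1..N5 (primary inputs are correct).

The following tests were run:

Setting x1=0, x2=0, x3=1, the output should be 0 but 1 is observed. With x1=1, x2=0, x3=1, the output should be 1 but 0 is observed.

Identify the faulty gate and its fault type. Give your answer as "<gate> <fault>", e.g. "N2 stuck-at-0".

Fault-free values for test 1 (x1=0, x2=0, x3=1): N1=0, N2=0, N3=0, N4=0, N5=0, giving Y=0. Observed 1.
Test 1: faults giving observed 1 are {N1 stuck-at-1, N2 stuck-at-1, N3 stuck-at-1, N4 stuck-at-1, N5 stuck-at-1}.
Test 2 (x1=1, x2=0, x3=1): fault-free N1=0, N2=0, N3=1, N4=1, N5=1 → 1; observed 0. Eliminates N2 stuck-at-1, N3 stuck-at-1, N4 stuck-at-1, N5 stuck-at-1.
Only N1 stuck-at-1 is consistent with every test.

N1 stuck-at-1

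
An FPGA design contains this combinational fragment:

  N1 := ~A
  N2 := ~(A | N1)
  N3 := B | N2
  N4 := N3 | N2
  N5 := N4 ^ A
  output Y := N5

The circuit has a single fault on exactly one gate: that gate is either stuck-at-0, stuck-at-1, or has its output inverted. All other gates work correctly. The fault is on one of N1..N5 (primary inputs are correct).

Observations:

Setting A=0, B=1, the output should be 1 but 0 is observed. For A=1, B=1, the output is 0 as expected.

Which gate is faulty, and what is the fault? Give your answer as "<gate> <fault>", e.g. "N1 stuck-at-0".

Fault-free values for test 1 (A=0, B=1): N1=1, N2=0, N3=1, N4=1, N5=1, giving Y=1. Observed 0.
Test 1: faults giving observed 0 are {N3 stuck-at-0, N3 inverted output, N4 stuck-at-0, N4 inverted output, N5 stuck-at-0, N5 inverted output}.
Test 2 (A=1, B=1): fault-free N1=0, N2=0, N3=1, N4=1, N5=0 → 0; observed 0. Eliminates N3 stuck-at-0, N3 inverted output, N4 stuck-at-0, N4 inverted output, N5 inverted output.
Only N5 stuck-at-0 is consistent with every test.

N5 stuck-at-0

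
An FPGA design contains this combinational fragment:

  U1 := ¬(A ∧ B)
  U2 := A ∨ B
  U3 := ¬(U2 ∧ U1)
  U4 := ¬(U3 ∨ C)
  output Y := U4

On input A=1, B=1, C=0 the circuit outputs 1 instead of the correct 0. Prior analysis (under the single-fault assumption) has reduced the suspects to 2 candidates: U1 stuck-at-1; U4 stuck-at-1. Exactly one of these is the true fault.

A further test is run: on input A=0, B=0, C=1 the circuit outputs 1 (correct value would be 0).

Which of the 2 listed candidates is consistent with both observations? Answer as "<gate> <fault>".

U4 stuck-at-1

Evaluate each candidate on input A=0, B=0, C=1:
  U1 stuck-at-1: U1=1 [stuck-at-1], U2=0, U3=1, U4=0 → 0 — eliminated
  U4 stuck-at-1: U1=1, U2=0, U3=1, U4=1 [stuck-at-1] → 1 — matches
Only U4 stuck-at-1 reproduces the observed 1.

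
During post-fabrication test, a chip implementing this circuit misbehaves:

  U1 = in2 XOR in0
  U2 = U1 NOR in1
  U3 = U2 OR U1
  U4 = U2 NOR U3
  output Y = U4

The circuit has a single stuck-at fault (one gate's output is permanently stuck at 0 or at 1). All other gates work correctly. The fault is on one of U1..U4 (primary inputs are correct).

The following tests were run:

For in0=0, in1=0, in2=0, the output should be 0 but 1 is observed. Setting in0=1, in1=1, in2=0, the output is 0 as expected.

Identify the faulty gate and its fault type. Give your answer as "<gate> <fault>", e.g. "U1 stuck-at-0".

Fault-free values for test 1 (in0=0, in1=0, in2=0): U1=0, U2=1, U3=1, U4=0, giving Y=0. Observed 1.
Test 1: faults giving observed 1 are {U2 stuck-at-0, U4 stuck-at-1}.
Test 2 (in0=1, in1=1, in2=0): fault-free U1=1, U2=0, U3=1, U4=0 → 0; observed 0. Eliminates U4 stuck-at-1.
Only U2 stuck-at-0 is consistent with every test.

U2 stuck-at-0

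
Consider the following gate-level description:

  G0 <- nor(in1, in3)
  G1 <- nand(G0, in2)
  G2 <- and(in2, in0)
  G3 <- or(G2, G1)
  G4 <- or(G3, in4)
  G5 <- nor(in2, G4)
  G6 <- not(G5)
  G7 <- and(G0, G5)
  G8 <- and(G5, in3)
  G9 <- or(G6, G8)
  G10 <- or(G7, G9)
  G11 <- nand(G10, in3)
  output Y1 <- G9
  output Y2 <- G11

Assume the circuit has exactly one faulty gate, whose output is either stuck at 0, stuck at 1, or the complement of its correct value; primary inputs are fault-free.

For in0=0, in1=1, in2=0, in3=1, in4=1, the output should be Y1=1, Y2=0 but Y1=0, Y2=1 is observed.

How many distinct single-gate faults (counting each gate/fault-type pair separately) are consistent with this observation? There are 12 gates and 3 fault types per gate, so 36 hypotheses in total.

4

Fault-free: G0=0, G1=1, G2=0, G3=1, G4=1, G5=0, G6=1, G7=0, G8=0, G9=1, G10=1, G11=0 → Y1=1, Y2=0. Observed Y1=0, Y2=1.
  G0: none of the 3 fault types match ✗
  G1: none of the 3 fault types match ✗
  G2: none of the 3 fault types match ✗
  G3: none of the 3 fault types match ✗
  G4: none of the 3 fault types match ✗
  G5: none of the 3 fault types match ✗
  G6: stuck-at-0, inverted output ✓; others ✗
  G7: none of the 3 fault types match ✗
  G8: none of the 3 fault types match ✗
  G9: stuck-at-0, inverted output ✓; others ✗
  G10: none of the 3 fault types match ✗
  G11: none of the 3 fault types match ✗
Consistent faults: {G6 stuck-at-0, G6 inverted output, G9 stuck-at-0, G9 inverted output} — 4 in all.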